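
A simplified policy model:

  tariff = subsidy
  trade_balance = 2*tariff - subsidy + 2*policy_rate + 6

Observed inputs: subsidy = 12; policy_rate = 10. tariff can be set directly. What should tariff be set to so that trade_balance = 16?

Intervening on tariff fixes its value directly, overriding its dependence on subsidy.
Substituting into the trade_balance equation gives trade_balance = 2*tariff + 14.
Solve 2*tariff + 14 = 16: tariff = (16 - 14) / 2 = 1.

tariff = 1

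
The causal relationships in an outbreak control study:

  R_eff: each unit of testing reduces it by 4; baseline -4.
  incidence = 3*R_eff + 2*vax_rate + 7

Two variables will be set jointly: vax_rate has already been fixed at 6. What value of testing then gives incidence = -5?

With vax_rate held at 6:
Substituting into the incidence equation gives incidence = -12*testing + 7.
Solve -12*testing + 7 = -5: testing = (-5 - 7) / -12 = 1.

testing = 1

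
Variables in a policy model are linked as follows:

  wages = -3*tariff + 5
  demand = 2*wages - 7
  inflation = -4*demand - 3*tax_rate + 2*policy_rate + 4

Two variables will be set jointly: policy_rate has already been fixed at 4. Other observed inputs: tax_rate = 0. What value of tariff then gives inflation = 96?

tariff = 4

With policy_rate held at 4:
Substituting into the demand equation gives demand = -6*tariff + 3.
Substituting into the inflation equation gives inflation = 24*tariff.
Solve 24*tariff = 96: tariff = 96 / 24 = 4.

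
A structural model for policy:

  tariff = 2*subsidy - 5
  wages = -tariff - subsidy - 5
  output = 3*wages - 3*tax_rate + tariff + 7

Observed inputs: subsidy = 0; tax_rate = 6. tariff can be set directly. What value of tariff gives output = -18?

Intervening on tariff fixes its value directly, overriding its dependence on subsidy.
Substituting into the wages equation gives wages = -tariff - 5.
Substituting into the output equation gives output = -2*tariff - 26.
Solve -2*tariff - 26 = -18: tariff = (-18 + 26) / -2 = -4.

tariff = -4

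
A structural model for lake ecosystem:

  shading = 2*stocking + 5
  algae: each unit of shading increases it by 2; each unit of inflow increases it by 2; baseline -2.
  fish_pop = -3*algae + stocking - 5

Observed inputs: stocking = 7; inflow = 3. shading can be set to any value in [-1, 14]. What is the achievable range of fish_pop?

Intervening on shading fixes its value directly, overriding its dependence on stocking.
Substituting into the algae equation gives algae = 2*shading + 4.
So fish_pop = -6*shading - 10.
Linear in shading, so extremes are at the endpoints: shading = -1 gives fish_pop = -4; shading = 14 gives fish_pop = -94.

-94 to -4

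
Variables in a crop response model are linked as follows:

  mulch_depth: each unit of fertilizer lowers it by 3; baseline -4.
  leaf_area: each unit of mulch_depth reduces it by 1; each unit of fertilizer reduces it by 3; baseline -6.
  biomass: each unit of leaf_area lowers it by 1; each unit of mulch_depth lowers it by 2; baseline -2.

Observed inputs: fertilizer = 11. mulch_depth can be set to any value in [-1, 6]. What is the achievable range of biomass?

31 to 38

Intervening on mulch_depth fixes its value directly, overriding its dependence on fertilizer.
Substituting into the leaf_area equation gives leaf_area = -mulch_depth - 39.
Substituting into the biomass equation gives biomass = -mulch_depth + 37.
Linear in mulch_depth, so extremes are at the endpoints: mulch_depth = -1 gives biomass = 38; mulch_depth = 6 gives biomass = 31.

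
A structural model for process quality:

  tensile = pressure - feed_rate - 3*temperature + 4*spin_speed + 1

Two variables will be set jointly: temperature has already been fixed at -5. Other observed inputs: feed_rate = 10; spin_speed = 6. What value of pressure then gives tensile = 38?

pressure = 8

With temperature held at -5:
Substituting into the tensile equation gives tensile = pressure + 30.
Solve pressure + 30 = 38: pressure = (38 - 30) / 1 = 8.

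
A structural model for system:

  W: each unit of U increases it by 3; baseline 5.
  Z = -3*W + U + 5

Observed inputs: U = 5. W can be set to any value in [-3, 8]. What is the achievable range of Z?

-14 to 19

Intervening on W fixes its value directly, overriding its dependence on U.
Substituting into the Z equation gives Z = -3*W + 10.
Linear in W, so extremes are at the endpoints: W = -3 gives Z = 19; W = 8 gives Z = -14.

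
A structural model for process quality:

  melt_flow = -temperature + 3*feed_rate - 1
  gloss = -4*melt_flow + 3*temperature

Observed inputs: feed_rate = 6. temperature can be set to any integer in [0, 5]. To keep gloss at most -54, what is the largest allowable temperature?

temperature = 2

Substituting into the melt_flow equation gives melt_flow = -temperature + 17.
gloss becomes 7*temperature - 68.
Require 7*temperature - 68 ≤ -54, so temperature ≤ 2.
The largest integer in [0, 5] satisfying this is 2.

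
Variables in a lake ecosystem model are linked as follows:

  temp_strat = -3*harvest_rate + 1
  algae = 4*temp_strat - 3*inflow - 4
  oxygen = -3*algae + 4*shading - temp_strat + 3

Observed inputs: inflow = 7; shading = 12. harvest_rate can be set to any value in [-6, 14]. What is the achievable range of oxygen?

Substituting into the algae equation gives algae = -12*harvest_rate - 21.
Substituting into the oxygen equation gives oxygen = 39*harvest_rate + 113.
Linear in harvest_rate, so extremes are at the endpoints: harvest_rate = -6 gives oxygen = -121; harvest_rate = 14 gives oxygen = 659.

-121 to 659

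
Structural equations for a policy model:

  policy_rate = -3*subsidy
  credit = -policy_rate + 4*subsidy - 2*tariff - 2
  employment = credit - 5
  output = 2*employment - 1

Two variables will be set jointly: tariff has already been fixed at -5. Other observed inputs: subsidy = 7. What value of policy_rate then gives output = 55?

With tariff held at -5:
Intervening on policy_rate fixes its value directly, overriding its dependence on subsidy.
Substituting into the credit equation gives credit = -policy_rate + 36.
Substituting into the employment equation gives employment = -policy_rate + 31.
Substituting into the output equation gives output = -2*policy_rate + 61.
Solve -2*policy_rate + 61 = 55: policy_rate = (55 - 61) / -2 = 3.

policy_rate = 3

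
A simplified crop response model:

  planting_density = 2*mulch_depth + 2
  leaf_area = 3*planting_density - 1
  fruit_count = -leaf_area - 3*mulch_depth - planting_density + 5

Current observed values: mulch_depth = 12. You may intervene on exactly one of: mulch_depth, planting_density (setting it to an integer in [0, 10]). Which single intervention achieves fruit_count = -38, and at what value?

set planting_density = 2

Intervening on mulch_depth: fruit_count = -11*mulch_depth - 2. Reaching -38 requires mulch_depth = 36/11, not an integer.
Intervening on planting_density: with other inputs at their observed values, fruit_count = -4*planting_density - 30. Solving for -38 gives planting_density = 2, within [0, 10].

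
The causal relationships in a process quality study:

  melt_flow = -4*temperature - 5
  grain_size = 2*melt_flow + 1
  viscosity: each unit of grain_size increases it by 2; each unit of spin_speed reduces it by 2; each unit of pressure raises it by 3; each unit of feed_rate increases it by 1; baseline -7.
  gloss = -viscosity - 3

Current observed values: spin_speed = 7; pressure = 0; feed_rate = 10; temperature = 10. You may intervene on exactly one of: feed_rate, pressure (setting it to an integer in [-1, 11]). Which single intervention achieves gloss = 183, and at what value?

Intervening on feed_rate: gloss = -feed_rate + 196. Reaching 183 requires feed_rate = 13, outside [-1, 11].
Intervening on pressure: with other inputs at their observed values, gloss = -3*pressure + 186. Solving for 183 gives pressure = 1, within [-1, 11].

set pressure = 1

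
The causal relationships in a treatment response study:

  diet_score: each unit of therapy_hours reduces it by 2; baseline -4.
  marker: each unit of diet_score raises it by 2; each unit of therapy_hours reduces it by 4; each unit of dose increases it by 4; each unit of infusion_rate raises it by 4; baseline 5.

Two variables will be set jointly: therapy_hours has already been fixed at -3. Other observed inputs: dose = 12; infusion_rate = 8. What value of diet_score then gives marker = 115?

With therapy_hours held at -3:
Intervening on diet_score fixes its value directly, overriding its dependence on therapy_hours.
Substituting into the marker equation gives marker = 2*diet_score + 97.
Solve 2*diet_score + 97 = 115: diet_score = (115 - 97) / 2 = 9.

diet_score = 9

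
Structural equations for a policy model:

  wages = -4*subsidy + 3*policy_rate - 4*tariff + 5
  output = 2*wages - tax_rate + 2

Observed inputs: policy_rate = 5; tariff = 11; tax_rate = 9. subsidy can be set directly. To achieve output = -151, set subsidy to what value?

subsidy = 12

Substituting into the wages equation gives wages = -4*subsidy - 24.
output becomes -8*subsidy - 55.
Solve -8*subsidy - 55 = -151: subsidy = (-151 + 55) / -8 = 12.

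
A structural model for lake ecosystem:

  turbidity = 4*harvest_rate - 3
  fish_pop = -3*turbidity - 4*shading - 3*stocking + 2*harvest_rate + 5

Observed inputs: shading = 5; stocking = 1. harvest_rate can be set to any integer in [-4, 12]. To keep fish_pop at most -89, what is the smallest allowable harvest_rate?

harvest_rate = 8

Substituting into the fish_pop equation gives fish_pop = -10*harvest_rate - 9.
Require -10*harvest_rate - 9 ≤ -89, so harvest_rate ≥ 8.
The smallest integer in [-4, 12] satisfying this is 8.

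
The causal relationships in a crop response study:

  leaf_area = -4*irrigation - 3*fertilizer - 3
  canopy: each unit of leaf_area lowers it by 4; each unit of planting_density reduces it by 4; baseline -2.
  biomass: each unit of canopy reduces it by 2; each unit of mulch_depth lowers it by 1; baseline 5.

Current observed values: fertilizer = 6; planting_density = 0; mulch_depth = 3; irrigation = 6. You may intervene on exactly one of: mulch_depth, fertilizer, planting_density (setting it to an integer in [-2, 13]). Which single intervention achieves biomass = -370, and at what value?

set planting_density = -2

Intervening on mulch_depth: biomass = -mulch_depth - 351. Reaching -370 requires mulch_depth = 19, outside [-2, 13].
Intervening on fertilizer: biomass = -24*fertilizer - 210. Reaching -370 requires fertilizer = 20/3, not an integer.
Intervening on planting_density: with other inputs at their observed values, biomass = 8*planting_density - 354. Solving for -370 gives planting_density = -2, within [-2, 13].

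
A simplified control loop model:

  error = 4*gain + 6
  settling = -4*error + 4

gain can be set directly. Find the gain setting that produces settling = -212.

Substituting into the settling equation gives settling = -16*gain - 20.
Solve -16*gain - 20 = -212: gain = (-212 + 20) / -16 = 12.

gain = 12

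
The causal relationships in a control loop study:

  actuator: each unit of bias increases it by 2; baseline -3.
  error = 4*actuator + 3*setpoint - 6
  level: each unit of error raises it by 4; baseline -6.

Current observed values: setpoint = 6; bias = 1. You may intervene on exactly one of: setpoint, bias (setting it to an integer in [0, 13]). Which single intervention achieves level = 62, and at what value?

set setpoint = 9

Intervening on setpoint: with other inputs at their observed values, level = 12*setpoint - 46. Solving for 62 gives setpoint = 9, within [0, 13].
Intervening on bias: level = 32*bias - 6. Reaching 62 requires bias = 17/8, not an integer.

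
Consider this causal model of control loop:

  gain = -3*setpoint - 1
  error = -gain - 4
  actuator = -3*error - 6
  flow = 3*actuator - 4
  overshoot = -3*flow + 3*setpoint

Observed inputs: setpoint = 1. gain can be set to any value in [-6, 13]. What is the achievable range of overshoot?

Intervening on gain fixes its value directly, overriding its dependence on setpoint.
Substituting into the actuator equation gives actuator = 3*gain + 6.
This gives flow = 9*gain + 14.
This gives overshoot = -27*gain - 39.
Linear in gain, so extremes are at the endpoints: gain = -6 gives overshoot = 123; gain = 13 gives overshoot = -390.

-390 to 123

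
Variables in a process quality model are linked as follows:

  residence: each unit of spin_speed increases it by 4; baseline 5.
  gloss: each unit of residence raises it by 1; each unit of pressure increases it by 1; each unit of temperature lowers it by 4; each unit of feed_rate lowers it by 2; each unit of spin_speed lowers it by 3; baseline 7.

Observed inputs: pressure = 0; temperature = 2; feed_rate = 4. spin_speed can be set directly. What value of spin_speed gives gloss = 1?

spin_speed = 5

Substituting into the gloss equation gives gloss = spin_speed - 4.
Solve spin_speed - 4 = 1: spin_speed = (1 + 4) / 1 = 5.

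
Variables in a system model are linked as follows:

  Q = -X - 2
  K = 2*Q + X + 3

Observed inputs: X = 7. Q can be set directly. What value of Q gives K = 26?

Q = 8

Intervening on Q fixes its value directly, overriding its dependence on X.
Substituting into the K equation gives K = 2*Q + 10.
Solve 2*Q + 10 = 26: Q = (26 - 10) / 2 = 8.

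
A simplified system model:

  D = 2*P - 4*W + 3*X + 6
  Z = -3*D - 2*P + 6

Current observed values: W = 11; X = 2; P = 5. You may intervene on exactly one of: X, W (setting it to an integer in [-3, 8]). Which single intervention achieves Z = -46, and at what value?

Intervening on X: Z = -9*X + 80. Reaching -46 requires X = 14, outside [-3, 8].
Intervening on W: with other inputs at their observed values, Z = 12*W - 70. Solving for -46 gives W = 2, within [-3, 8].

set W = 2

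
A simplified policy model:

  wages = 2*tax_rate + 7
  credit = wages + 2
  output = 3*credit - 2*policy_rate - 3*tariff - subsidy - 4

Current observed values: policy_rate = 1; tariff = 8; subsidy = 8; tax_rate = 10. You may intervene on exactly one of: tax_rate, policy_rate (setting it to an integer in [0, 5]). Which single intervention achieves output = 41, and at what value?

set policy_rate = 5

Intervening on tax_rate: output = 6*tax_rate - 11. Reaching 41 requires tax_rate = 26/3, not an integer.
Intervening on policy_rate: with other inputs at their observed values, output = -2*policy_rate + 51. Solving for 41 gives policy_rate = 5, within [0, 5].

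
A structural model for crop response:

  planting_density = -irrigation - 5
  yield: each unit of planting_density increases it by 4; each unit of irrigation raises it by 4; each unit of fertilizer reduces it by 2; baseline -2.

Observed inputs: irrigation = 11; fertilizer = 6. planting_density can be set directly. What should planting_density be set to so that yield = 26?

planting_density = -1

Intervening on planting_density fixes its value directly, overriding its dependence on irrigation.
Substituting into the yield equation gives yield = 4*planting_density + 30.
Solve 4*planting_density + 30 = 26: planting_density = (26 - 30) / 4 = -1.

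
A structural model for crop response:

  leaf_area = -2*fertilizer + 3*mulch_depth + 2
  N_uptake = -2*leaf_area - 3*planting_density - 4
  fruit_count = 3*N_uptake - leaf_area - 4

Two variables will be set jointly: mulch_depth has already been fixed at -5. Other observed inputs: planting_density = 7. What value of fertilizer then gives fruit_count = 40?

With mulch_depth held at -5:
Substituting into the leaf_area equation gives leaf_area = -2*fertilizer - 13.
Substituting into the N_uptake equation gives N_uptake = 4*fertilizer + 1.
This gives fruit_count = 14*fertilizer + 12.
Solve 14*fertilizer + 12 = 40: fertilizer = (40 - 12) / 14 = 2.

fertilizer = 2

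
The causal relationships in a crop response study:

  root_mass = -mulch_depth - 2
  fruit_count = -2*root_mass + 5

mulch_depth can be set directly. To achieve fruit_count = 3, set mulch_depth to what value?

mulch_depth = -3

Substituting into the fruit_count equation gives fruit_count = 2*mulch_depth + 9.
Solve 2*mulch_depth + 9 = 3: mulch_depth = (3 - 9) / 2 = -3.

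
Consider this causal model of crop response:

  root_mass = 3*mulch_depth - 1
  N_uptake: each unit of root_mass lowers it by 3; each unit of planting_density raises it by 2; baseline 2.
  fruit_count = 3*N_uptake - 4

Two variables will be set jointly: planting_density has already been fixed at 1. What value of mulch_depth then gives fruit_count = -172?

mulch_depth = 7

With planting_density held at 1:
Substituting into the N_uptake equation gives N_uptake = -9*mulch_depth + 7.
Substituting into the fruit_count equation gives fruit_count = -27*mulch_depth + 17.
Solve -27*mulch_depth + 17 = -172: mulch_depth = (-172 - 17) / -27 = 7.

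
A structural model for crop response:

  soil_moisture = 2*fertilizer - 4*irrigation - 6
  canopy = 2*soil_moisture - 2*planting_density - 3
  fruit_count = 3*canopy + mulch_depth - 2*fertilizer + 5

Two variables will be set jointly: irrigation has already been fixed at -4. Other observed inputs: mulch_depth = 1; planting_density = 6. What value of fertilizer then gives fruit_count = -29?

fertilizer = -5

With irrigation held at -4:
Substituting into the soil_moisture equation gives soil_moisture = 2*fertilizer + 10.
Substituting into the canopy equation gives canopy = 4*fertilizer + 5.
So fruit_count = 10*fertilizer + 21.
Solve 10*fertilizer + 21 = -29: fertilizer = (-29 - 21) / 10 = -5.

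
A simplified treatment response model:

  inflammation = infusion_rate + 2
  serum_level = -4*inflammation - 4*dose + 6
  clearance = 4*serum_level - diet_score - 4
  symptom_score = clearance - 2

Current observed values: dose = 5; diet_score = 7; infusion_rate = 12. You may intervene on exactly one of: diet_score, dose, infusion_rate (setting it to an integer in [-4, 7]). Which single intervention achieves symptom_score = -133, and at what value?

Intervening on diet_score: symptom_score = -diet_score - 286. Reaching -133 requires diet_score = -153, outside [-4, 7].
Intervening on dose: symptom_score = -16*dose - 213. Reaching -133 requires dose = -5, outside [-4, 7].
Intervening on infusion_rate: with other inputs at their observed values, symptom_score = -16*infusion_rate - 101. Solving for -133 gives infusion_rate = 2, within [-4, 7].

set infusion_rate = 2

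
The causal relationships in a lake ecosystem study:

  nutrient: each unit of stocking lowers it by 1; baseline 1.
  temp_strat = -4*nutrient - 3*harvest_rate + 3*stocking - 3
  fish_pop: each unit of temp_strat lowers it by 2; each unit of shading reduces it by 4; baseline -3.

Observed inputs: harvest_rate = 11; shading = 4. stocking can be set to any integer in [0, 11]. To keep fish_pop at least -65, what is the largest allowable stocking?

stocking = 9

Substituting into the temp_strat equation gives temp_strat = 7*stocking - 40.
This gives fish_pop = -14*stocking + 61.
Require -14*stocking + 61 ≥ -65, so stocking ≤ 9.
The largest integer in [0, 11] satisfying this is 9.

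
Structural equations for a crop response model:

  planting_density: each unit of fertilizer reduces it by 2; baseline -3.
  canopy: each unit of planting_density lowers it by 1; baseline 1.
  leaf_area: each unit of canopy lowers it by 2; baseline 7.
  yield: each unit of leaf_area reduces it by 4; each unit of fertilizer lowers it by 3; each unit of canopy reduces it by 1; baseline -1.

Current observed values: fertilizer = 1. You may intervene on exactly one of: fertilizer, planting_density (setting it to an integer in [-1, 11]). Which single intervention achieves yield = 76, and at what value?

set fertilizer = 7

Intervening on fertilizer: with other inputs at their observed values, yield = 11*fertilizer - 1. Solving for 76 gives fertilizer = 7, within [-1, 11].
Intervening on planting_density: yield = -7*planting_density - 25. Reaching 76 requires planting_density = -101/7, not an integer.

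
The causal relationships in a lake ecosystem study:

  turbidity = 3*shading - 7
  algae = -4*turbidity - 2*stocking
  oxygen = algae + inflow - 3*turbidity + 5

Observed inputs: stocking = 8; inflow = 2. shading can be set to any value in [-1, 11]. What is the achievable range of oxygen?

-191 to 61

Substituting into the algae equation gives algae = -12*shading + 12.
oxygen becomes -21*shading + 40.
Linear in shading, so extremes are at the endpoints: shading = -1 gives oxygen = 61; shading = 11 gives oxygen = -191.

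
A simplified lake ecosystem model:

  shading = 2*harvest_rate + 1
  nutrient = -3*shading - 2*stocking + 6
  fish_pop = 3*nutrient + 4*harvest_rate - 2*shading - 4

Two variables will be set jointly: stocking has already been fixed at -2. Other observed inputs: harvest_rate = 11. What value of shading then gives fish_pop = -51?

With stocking held at -2:
Intervening on shading fixes its value directly, overriding its dependence on harvest_rate.
Substituting into the nutrient equation gives nutrient = -3*shading + 10.
fish_pop becomes -11*shading + 70.
Solve -11*shading + 70 = -51: shading = (-51 - 70) / -11 = 11.

shading = 11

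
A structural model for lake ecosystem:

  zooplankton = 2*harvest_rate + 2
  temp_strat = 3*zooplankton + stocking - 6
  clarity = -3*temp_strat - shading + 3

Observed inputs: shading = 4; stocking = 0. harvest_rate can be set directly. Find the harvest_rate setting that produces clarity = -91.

harvest_rate = 5

Substituting into the temp_strat equation gives temp_strat = 6*harvest_rate.
This gives clarity = -18*harvest_rate - 1.
Solve -18*harvest_rate - 1 = -91: harvest_rate = (-91 + 1) / -18 = 5.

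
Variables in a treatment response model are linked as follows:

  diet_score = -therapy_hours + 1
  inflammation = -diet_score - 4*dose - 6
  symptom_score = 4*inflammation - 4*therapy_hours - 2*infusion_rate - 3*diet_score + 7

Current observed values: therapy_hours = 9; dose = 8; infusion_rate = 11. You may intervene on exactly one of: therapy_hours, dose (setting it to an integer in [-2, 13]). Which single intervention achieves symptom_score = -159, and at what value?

Intervening on therapy_hours: with other inputs at their observed values, symptom_score = 3*therapy_hours - 174. Solving for -159 gives therapy_hours = 5, within [-2, 13].
Intervening on dose: symptom_score = -16*dose - 19. Reaching -159 requires dose = 35/4, not an integer.

set therapy_hours = 5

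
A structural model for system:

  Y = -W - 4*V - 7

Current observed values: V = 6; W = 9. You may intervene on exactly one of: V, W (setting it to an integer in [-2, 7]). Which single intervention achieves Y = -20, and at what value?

Intervening on V: with other inputs at their observed values, Y = -4*V - 16. Solving for -20 gives V = 1, within [-2, 7].
Intervening on W: Y = -W - 31. Reaching -20 requires W = -11, outside [-2, 7].

set V = 1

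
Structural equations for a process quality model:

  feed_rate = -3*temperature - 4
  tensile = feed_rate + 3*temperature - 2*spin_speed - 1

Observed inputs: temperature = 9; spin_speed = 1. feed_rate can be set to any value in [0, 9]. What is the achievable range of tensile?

Intervening on feed_rate fixes its value directly, overriding its dependence on temperature.
Substituting into the tensile equation gives tensile = feed_rate + 24.
Linear in feed_rate, so extremes are at the endpoints: feed_rate = 0 gives tensile = 24; feed_rate = 9 gives tensile = 33.

24 to 33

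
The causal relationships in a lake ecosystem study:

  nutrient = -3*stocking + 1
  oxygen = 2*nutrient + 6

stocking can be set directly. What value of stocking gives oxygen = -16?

Substituting into the oxygen equation gives oxygen = -6*stocking + 8.
Solve -6*stocking + 8 = -16: stocking = (-16 - 8) / -6 = 4.

stocking = 4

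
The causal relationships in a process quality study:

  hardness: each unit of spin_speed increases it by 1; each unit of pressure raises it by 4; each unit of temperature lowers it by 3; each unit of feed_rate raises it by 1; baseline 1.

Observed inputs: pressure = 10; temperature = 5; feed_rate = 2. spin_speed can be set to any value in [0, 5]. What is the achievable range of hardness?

28 to 33

Substituting into the hardness equation gives hardness = spin_speed + 28.
Linear in spin_speed, so extremes are at the endpoints: spin_speed = 0 gives hardness = 28; spin_speed = 5 gives hardness = 33.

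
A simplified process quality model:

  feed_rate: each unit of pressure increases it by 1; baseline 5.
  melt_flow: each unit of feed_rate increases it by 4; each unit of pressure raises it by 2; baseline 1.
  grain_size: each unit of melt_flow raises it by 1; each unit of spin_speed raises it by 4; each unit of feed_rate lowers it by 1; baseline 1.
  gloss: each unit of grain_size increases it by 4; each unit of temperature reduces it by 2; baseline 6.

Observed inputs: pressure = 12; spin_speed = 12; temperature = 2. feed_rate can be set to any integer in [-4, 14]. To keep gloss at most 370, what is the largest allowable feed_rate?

feed_rate = 6

Intervening on feed_rate fixes its value directly, overriding its dependence on pressure.
Substituting into the melt_flow equation gives melt_flow = 4*feed_rate + 25.
This gives grain_size = 3*feed_rate + 74.
Substituting into the gloss equation gives gloss = 12*feed_rate + 298.
Require 12*feed_rate + 298 ≤ 370, so feed_rate ≤ 6.
The largest integer in [-4, 14] satisfying this is 6.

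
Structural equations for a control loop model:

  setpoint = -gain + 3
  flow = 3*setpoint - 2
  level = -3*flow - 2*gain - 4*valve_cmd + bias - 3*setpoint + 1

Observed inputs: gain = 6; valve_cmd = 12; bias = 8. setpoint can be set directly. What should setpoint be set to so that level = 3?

setpoint = -4

Intervening on setpoint fixes its value directly, overriding its dependence on gain.
Substituting into the level equation gives level = -12*setpoint - 45.
Solve -12*setpoint - 45 = 3: setpoint = (3 + 45) / -12 = -4.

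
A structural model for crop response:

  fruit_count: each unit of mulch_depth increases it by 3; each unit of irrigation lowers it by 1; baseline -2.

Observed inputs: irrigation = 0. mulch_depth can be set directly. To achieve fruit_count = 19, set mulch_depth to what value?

mulch_depth = 7

Substituting into the fruit_count equation gives fruit_count = 3*mulch_depth - 2.
Solve 3*mulch_depth - 2 = 19: mulch_depth = (19 + 2) / 3 = 7.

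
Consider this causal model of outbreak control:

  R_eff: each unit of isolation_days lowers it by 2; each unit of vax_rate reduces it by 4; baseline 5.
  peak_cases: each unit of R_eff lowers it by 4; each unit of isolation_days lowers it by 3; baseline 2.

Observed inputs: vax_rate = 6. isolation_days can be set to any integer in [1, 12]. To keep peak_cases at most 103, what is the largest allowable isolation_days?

Substituting into the R_eff equation gives R_eff = -2*isolation_days - 19.
Substituting into the peak_cases equation gives peak_cases = 5*isolation_days + 78.
Require 5*isolation_days + 78 ≤ 103, so isolation_days ≤ 5.
The largest integer in [1, 12] satisfying this is 5.

isolation_days = 5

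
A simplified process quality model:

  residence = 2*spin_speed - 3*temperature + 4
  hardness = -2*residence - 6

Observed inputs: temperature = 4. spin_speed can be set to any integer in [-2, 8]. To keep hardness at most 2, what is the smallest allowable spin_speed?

Substituting into the residence equation gives residence = 2*spin_speed - 8.
This gives hardness = -4*spin_speed + 10.
Require -4*spin_speed + 10 ≤ 2, so spin_speed ≥ 2.
The smallest integer in [-2, 8] satisfying this is 2.

spin_speed = 2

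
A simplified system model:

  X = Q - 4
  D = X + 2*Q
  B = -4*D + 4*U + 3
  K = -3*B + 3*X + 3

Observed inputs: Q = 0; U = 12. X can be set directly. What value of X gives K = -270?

X = -8

Intervening on X fixes its value directly, overriding its dependence on Q.
Substituting into the D equation gives D = X.
So B = -4*X + 51.
K becomes 15*X - 150.
Solve 15*X - 150 = -270: X = (-270 + 150) / 15 = -8.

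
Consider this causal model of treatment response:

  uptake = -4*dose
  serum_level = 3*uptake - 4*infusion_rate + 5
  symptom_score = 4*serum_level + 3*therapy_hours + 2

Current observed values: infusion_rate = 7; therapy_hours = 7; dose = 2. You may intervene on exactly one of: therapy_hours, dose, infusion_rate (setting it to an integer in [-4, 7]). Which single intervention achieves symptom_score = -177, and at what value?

set therapy_hours = 3

Intervening on therapy_hours: with other inputs at their observed values, symptom_score = 3*therapy_hours - 186. Solving for -177 gives therapy_hours = 3, within [-4, 7].
Intervening on dose: symptom_score = -48*dose - 69. Reaching -177 requires dose = 9/4, not an integer.
Intervening on infusion_rate: symptom_score = -16*infusion_rate - 53. Reaching -177 requires infusion_rate = 31/4, not an integer.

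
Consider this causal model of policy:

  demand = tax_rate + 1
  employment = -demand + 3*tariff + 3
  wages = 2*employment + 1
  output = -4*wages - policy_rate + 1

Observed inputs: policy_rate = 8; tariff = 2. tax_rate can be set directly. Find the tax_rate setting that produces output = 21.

tax_rate = 12

Substituting into the employment equation gives employment = -tax_rate + 8.
Substituting into the wages equation gives wages = -2*tax_rate + 17.
This gives output = 8*tax_rate - 75.
Solve 8*tax_rate - 75 = 21: tax_rate = (21 + 75) / 8 = 12.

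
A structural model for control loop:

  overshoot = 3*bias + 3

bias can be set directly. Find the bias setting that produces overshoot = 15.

Solve 3*bias + 3 = 15: bias = (15 - 3) / 3 = 4.

bias = 4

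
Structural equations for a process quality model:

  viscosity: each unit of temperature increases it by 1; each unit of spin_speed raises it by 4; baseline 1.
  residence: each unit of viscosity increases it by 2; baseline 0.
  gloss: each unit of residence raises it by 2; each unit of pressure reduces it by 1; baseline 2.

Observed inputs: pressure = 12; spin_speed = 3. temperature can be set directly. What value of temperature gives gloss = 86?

Substituting into the viscosity equation gives viscosity = temperature + 13.
Substituting into the residence equation gives residence = 2*temperature + 26.
Substituting into the gloss equation gives gloss = 4*temperature + 42.
Solve 4*temperature + 42 = 86: temperature = (86 - 42) / 4 = 11.

temperature = 11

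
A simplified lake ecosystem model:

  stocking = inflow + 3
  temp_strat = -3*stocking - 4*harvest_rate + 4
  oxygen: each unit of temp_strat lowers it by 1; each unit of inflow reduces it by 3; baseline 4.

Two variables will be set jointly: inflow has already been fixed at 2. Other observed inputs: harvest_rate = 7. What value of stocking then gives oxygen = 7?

With inflow held at 2:
Intervening on stocking fixes its value directly, overriding its dependence on inflow.
Substituting into the temp_strat equation gives temp_strat = -3*stocking - 24.
Substituting into the oxygen equation gives oxygen = 3*stocking + 22.
Solve 3*stocking + 22 = 7: stocking = (7 - 22) / 3 = -5.

stocking = -5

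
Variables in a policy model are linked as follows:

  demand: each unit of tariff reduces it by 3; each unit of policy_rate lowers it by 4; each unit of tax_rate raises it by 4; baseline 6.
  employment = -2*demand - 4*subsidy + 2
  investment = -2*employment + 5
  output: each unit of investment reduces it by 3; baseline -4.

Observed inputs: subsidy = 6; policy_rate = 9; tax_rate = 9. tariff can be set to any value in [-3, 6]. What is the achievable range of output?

-331 to -7

Substituting into the demand equation gives demand = -3*tariff + 6.
So employment = 6*tariff - 34.
Substituting into the investment equation gives investment = -12*tariff + 73.
Substituting into the output equation gives output = 36*tariff - 223.
Linear in tariff, so extremes are at the endpoints: tariff = -3 gives output = -331; tariff = 6 gives output = -7.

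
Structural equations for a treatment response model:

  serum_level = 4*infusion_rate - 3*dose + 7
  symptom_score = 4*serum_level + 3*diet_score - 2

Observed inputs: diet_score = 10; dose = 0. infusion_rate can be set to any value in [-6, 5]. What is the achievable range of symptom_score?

Substituting into the serum_level equation gives serum_level = 4*infusion_rate + 7.
symptom_score becomes 16*infusion_rate + 56.
Linear in infusion_rate, so extremes are at the endpoints: infusion_rate = -6 gives symptom_score = -40; infusion_rate = 5 gives symptom_score = 136.

-40 to 136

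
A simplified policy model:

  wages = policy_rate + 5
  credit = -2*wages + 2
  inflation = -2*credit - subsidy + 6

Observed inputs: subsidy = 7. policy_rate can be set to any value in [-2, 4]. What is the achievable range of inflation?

Substituting into the credit equation gives credit = -2*policy_rate - 8.
inflation becomes 4*policy_rate + 15.
Linear in policy_rate, so extremes are at the endpoints: policy_rate = -2 gives inflation = 7; policy_rate = 4 gives inflation = 31.

7 to 31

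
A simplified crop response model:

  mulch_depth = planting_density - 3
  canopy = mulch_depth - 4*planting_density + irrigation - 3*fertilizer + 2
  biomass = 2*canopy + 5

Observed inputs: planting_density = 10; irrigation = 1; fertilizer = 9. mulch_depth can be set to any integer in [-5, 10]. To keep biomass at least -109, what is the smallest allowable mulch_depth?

Intervening on mulch_depth fixes its value directly, overriding its dependence on planting_density.
Substituting into the canopy equation gives canopy = mulch_depth - 64.
biomass becomes 2*mulch_depth - 123.
Require 2*mulch_depth - 123 ≥ -109, so mulch_depth ≥ 7.
The smallest integer in [-5, 10] satisfying this is 7.

mulch_depth = 7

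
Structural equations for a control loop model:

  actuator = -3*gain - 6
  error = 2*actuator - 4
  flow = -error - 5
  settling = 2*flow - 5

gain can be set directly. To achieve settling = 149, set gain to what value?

gain = 11

Substituting into the error equation gives error = -6*gain - 16.
So flow = 6*gain + 11.
settling becomes 12*gain + 17.
Solve 12*gain + 17 = 149: gain = (149 - 17) / 12 = 11.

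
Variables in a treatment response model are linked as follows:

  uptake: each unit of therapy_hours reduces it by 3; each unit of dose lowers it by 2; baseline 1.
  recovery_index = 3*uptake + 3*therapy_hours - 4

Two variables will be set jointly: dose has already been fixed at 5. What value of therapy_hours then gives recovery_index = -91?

therapy_hours = 10

With dose held at 5:
Substituting into the uptake equation gives uptake = -3*therapy_hours - 9.
Substituting into the recovery_index equation gives recovery_index = -6*therapy_hours - 31.
Solve -6*therapy_hours - 31 = -91: therapy_hours = (-91 + 31) / -6 = 10.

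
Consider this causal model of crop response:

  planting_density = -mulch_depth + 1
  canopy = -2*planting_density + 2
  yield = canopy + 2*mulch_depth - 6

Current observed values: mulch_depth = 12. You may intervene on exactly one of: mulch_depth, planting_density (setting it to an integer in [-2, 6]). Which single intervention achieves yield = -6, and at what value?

Intervening on mulch_depth: with other inputs at their observed values, yield = 4*mulch_depth - 6. Solving for -6 gives mulch_depth = 0, within [-2, 6].
Intervening on planting_density: yield = -2*planting_density + 20. Reaching -6 requires planting_density = 13, outside [-2, 6].

set mulch_depth = 0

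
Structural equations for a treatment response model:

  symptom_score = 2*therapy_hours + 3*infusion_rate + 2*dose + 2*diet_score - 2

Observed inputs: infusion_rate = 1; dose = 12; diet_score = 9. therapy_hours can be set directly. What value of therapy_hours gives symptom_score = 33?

Substituting into the symptom_score equation gives symptom_score = 2*therapy_hours + 43.
Solve 2*therapy_hours + 43 = 33: therapy_hours = (33 - 43) / 2 = -5.

therapy_hours = -5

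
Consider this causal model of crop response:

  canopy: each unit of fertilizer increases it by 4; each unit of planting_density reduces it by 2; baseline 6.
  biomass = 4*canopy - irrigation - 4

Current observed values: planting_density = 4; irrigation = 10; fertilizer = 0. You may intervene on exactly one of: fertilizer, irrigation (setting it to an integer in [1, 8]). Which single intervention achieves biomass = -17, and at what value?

set irrigation = 5

Intervening on fertilizer: biomass = 16*fertilizer - 22. Reaching -17 requires fertilizer = 5/16, not an integer.
Intervening on irrigation: with other inputs at their observed values, biomass = -irrigation - 12. Solving for -17 gives irrigation = 5, within [1, 8].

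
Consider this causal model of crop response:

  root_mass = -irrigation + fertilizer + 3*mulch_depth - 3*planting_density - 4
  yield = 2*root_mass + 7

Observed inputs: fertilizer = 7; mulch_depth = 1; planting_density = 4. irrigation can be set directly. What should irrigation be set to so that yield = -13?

Substituting into the root_mass equation gives root_mass = -irrigation - 6.
yield becomes -2*irrigation - 5.
Solve -2*irrigation - 5 = -13: irrigation = (-13 + 5) / -2 = 4.

irrigation = 4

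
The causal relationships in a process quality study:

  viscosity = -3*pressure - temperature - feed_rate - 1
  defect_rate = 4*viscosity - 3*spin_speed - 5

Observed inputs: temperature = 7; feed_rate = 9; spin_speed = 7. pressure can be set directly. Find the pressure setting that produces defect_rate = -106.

Substituting into the viscosity equation gives viscosity = -3*pressure - 17.
Substituting into the defect_rate equation gives defect_rate = -12*pressure - 94.
Solve -12*pressure - 94 = -106: pressure = (-106 + 94) / -12 = 1.

pressure = 1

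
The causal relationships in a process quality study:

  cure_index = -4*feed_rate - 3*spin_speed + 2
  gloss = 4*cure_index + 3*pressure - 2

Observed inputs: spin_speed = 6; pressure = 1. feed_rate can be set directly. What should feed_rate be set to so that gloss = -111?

Substituting into the cure_index equation gives cure_index = -4*feed_rate - 16.
Substituting into the gloss equation gives gloss = -16*feed_rate - 63.
Solve -16*feed_rate - 63 = -111: feed_rate = (-111 + 63) / -16 = 3.

feed_rate = 3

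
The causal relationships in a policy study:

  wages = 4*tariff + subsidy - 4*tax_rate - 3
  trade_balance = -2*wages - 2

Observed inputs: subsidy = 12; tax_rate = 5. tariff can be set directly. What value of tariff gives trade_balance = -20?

Substituting into the wages equation gives wages = 4*tariff - 11.
Substituting into the trade_balance equation gives trade_balance = -8*tariff + 20.
Solve -8*tariff + 20 = -20: tariff = (-20 - 20) / -8 = 5.

tariff = 5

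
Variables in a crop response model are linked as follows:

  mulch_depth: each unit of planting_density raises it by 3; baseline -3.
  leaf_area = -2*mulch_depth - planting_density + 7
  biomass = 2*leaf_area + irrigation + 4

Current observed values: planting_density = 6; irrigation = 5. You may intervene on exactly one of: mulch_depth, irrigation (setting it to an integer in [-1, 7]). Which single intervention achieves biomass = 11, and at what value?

set mulch_depth = 0

Intervening on mulch_depth: with other inputs at their observed values, biomass = -4*mulch_depth + 11. Solving for 11 gives mulch_depth = 0, within [-1, 7].
Intervening on irrigation: biomass = irrigation - 54. Reaching 11 requires irrigation = 65, outside [-1, 7].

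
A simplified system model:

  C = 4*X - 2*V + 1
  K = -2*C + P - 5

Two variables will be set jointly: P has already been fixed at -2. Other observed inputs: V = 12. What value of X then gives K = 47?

X = -1

With P held at -2:
Substituting into the C equation gives C = 4*X - 23.
This gives K = -8*X + 39.
Solve -8*X + 39 = 47: X = (47 - 39) / -8 = -1.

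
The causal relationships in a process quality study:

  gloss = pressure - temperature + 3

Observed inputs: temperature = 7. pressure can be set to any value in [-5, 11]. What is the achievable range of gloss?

Substituting into the gloss equation gives gloss = pressure - 4.
Linear in pressure, so extremes are at the endpoints: pressure = -5 gives gloss = -9; pressure = 11 gives gloss = 7.

-9 to 7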